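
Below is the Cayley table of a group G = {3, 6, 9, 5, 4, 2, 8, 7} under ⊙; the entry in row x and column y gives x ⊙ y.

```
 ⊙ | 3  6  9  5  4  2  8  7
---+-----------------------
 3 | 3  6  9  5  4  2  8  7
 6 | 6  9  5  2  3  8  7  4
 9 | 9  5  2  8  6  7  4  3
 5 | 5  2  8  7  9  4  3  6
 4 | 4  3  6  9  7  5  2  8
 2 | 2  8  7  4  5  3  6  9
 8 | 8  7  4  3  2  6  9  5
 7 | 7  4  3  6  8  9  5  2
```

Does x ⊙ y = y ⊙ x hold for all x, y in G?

Yes

Check whether the table is symmetric across its main diagonal.
Every entry (row x, col y) equals the entry (row y, col x), so G is abelian.
(In fact G ≅ the cyclic group Z_8.)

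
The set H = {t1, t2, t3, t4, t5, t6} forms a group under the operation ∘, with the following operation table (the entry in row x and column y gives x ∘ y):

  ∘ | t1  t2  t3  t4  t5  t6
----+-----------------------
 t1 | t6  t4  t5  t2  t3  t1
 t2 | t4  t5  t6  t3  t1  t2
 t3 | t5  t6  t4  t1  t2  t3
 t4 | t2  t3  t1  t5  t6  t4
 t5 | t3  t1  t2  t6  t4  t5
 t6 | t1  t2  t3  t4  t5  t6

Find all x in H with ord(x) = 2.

Identity is t6. Compute the order of each non-identity element by repeated multiplication:
  t1: t1 → t6  (order 2)
  t2: t2 → t5 → t1 → t4 → t3 → t6  (order 6)
  t3: t3 → t4 → t1 → t5 → t2 → t6  (order 6)
  t4: t4 → t5 → t6  (order 3)
  t5: t5 → t4 → t6  (order 3)
Elements of order 2: {t1}.

{t1}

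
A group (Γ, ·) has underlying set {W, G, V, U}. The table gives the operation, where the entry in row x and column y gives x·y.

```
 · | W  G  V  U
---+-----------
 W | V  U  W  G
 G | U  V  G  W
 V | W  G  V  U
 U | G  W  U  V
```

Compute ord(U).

The identity element is V (its row matches the header).
U^1 = U
U^2 = U·U = V
The first power of U equal to the identity is U^2, so ord(U) = 2.
(Structurally, Γ here is isomorphic to the Klein four-group V_4.)

2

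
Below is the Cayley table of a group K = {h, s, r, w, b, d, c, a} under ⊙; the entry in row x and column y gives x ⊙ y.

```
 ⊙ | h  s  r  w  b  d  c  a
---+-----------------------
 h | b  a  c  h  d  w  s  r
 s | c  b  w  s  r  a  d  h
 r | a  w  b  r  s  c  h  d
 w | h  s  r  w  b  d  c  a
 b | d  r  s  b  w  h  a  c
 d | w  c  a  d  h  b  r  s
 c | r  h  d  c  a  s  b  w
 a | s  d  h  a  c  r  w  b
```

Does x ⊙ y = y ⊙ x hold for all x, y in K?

No

r ⊙ h = a but h ⊙ r = c.
Since r and h do not commute, K is not abelian.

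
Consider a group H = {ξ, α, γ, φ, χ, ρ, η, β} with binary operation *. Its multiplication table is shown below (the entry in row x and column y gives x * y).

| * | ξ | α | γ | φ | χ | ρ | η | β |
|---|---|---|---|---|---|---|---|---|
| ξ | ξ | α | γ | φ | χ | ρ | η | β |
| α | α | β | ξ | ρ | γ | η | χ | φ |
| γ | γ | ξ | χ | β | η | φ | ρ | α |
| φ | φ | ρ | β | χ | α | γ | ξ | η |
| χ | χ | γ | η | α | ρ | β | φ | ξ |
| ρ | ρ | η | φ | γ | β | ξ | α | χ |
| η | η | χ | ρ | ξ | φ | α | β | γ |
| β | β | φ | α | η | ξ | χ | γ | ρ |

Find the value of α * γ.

ξ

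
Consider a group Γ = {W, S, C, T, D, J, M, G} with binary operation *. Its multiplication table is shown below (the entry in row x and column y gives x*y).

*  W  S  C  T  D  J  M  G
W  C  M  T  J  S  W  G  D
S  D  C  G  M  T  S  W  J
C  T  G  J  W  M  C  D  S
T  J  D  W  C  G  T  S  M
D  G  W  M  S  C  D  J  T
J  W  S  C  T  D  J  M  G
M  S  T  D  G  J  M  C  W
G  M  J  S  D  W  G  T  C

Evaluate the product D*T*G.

D*T = S
S*G = J

J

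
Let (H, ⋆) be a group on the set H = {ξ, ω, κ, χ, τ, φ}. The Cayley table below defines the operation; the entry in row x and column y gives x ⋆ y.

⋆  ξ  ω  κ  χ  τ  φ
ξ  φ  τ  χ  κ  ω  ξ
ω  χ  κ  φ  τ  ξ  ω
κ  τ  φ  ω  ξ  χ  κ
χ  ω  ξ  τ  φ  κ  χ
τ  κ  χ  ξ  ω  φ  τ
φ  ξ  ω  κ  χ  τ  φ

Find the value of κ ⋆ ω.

Read row κ, column ω: κ ⋆ ω = φ.

φ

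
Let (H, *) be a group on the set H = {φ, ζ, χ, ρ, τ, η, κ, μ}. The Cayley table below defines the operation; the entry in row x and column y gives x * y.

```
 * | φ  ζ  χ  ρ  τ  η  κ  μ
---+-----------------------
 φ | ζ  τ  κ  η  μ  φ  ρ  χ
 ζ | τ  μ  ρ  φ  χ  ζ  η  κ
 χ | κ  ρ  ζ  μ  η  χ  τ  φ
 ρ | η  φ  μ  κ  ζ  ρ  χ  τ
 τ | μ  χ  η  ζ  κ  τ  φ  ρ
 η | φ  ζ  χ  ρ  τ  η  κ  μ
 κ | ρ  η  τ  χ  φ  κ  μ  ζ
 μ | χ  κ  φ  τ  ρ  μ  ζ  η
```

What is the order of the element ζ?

The identity element is η (its row matches the header).
ζ^1 = ζ
ζ^2 = ζ * ζ = μ
ζ^3 = μ * ζ = κ
ζ^4 = κ * ζ = η
The first power of ζ equal to the identity is ζ^4, so ord(ζ) = 4.
(Structurally, H here is isomorphic to the cyclic group Z_8.)

4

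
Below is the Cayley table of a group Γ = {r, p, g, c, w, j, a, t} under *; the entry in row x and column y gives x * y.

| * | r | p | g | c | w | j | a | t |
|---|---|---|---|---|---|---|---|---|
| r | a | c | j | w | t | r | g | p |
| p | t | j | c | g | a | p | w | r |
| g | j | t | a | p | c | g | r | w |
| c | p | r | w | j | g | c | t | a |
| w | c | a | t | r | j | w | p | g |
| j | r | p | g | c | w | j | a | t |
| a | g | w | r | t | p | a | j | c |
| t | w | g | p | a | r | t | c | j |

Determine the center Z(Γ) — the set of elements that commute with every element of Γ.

An element z is central iff its row equals its column in the table.
For r: r * t = p ≠ w = t * r, so r ∉ Z.
Checking each element this way leaves Z(Γ) = {a, j}.

{a, j}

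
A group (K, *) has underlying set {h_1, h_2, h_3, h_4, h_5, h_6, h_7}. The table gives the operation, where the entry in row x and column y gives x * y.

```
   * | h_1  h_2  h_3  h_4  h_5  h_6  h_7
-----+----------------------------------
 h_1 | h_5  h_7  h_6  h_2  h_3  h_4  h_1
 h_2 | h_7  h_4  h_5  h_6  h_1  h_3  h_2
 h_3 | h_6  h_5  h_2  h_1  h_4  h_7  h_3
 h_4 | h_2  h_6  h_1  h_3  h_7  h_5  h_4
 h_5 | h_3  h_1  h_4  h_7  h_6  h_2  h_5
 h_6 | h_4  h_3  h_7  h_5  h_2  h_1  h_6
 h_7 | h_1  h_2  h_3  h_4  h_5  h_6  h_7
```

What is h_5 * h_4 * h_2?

h_5 * h_4 = h_7
h_7 * h_2 = h_2

h_2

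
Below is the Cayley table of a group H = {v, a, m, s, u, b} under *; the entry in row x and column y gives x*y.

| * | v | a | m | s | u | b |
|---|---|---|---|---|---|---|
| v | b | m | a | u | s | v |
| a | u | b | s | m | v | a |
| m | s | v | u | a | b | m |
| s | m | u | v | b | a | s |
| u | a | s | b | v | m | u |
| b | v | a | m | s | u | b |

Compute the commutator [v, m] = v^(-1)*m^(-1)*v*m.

Identity is b; from the table v^(-1) = v and m^(-1) = u.
v*u = s
s*v = m
m*m = u

u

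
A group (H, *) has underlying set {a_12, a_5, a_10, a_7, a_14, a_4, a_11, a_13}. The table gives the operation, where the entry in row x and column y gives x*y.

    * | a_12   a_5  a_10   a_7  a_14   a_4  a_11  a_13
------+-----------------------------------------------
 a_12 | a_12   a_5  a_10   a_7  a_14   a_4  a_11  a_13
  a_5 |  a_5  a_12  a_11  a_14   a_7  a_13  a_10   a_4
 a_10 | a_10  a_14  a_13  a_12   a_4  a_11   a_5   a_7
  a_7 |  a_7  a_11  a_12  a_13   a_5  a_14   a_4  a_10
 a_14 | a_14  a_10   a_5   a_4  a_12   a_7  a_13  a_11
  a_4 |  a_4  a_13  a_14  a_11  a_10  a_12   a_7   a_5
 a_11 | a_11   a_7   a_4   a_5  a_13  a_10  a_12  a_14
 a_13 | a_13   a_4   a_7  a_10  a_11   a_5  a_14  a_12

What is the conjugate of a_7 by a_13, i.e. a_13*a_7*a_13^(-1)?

a_7

The identity is a_12. In row a_13, the entry a_12 sits in column a_13, so a_13^(-1) = a_13.
a_13*a_7 = a_10
a_10*a_13 = a_7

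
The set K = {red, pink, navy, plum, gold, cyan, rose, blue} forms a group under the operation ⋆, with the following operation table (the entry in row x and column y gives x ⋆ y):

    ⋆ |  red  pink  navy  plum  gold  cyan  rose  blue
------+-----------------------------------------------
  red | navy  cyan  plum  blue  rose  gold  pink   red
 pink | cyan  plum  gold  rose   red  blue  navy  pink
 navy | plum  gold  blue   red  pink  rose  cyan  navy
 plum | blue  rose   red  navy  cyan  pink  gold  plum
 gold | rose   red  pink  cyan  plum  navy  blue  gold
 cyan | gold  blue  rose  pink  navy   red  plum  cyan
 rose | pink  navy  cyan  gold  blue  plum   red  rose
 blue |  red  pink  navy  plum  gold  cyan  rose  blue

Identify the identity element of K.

The identity e satisfies e ⋆ x = x for all x, so its row in the table reproduces the column headers.
Row blue reads: red, pink, navy, plum, gold, cyan, rose, blue — exactly the header order. So blue is the identity.

blue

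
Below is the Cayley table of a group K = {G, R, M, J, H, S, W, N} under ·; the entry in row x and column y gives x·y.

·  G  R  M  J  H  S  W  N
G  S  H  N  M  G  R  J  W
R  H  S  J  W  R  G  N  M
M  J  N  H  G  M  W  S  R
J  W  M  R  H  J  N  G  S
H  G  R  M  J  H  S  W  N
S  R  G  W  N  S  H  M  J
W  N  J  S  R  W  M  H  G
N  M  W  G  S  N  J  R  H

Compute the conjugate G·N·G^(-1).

The identity is H. In row G, the entry H sits in column R, so G^(-1) = R.
G·N = W
W·R = J

J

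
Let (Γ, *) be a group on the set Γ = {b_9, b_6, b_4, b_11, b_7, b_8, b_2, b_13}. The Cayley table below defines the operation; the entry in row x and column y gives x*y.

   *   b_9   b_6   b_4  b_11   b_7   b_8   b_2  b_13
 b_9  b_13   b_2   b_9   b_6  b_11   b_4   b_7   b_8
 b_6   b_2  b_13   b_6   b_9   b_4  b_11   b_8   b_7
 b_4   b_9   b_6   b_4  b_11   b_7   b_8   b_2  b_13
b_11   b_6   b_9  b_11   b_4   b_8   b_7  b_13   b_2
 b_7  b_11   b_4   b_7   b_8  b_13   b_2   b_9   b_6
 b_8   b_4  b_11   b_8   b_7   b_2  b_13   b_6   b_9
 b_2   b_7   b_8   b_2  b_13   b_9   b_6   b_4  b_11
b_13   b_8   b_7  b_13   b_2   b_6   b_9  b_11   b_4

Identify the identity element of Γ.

The identity e satisfies e*x = x for all x, so its row in the table reproduces the column headers.
Row b_4 reads: b_9, b_6, b_4, b_11, b_7, b_8, b_2, b_13 — exactly the header order. So b_4 is the identity.

b_4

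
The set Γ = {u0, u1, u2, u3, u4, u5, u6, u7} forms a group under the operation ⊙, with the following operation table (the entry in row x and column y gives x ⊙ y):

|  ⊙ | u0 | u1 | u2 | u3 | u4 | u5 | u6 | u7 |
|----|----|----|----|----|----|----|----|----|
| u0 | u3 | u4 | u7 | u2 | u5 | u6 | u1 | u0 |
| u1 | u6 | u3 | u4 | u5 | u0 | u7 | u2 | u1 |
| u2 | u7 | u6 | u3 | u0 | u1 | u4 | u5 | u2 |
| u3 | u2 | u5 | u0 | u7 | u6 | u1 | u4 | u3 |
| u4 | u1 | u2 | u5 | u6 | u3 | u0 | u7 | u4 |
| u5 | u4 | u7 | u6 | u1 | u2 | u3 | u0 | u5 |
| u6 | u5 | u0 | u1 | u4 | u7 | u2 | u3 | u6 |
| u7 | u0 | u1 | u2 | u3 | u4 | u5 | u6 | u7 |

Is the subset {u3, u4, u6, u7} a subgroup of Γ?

Yes

{u3, u4, u6, u7} contains the identity u7.
Checking products: every product of two elements of {u3, u4, u6, u7} (read from the table) lies in {u3, u4, u6, u7}, so the set is closed.
In a finite group, a nonempty closed subset is a subgroup. So {u3, u4, u6, u7} ≤ Γ.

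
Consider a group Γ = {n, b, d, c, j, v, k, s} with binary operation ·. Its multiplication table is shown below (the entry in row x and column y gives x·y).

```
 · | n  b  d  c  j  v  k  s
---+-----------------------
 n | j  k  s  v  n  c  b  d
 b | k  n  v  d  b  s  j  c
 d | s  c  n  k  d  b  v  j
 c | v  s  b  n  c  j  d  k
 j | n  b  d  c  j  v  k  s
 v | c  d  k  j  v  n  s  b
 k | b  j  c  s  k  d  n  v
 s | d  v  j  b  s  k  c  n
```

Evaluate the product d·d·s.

d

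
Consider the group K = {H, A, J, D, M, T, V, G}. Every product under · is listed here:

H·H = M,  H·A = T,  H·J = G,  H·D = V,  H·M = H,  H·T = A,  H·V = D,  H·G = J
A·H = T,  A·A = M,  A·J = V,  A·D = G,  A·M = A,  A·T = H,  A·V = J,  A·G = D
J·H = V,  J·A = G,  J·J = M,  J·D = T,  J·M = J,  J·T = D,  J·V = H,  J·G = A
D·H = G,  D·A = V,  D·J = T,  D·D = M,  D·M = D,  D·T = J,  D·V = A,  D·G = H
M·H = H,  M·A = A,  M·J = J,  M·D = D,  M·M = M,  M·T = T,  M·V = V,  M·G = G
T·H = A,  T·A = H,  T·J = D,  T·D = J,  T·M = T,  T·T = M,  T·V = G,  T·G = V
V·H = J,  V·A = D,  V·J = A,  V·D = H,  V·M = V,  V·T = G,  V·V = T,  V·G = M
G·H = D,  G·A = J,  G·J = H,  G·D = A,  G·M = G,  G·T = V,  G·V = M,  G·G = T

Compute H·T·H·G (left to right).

H·T = A
A·H = T
T·G = V

V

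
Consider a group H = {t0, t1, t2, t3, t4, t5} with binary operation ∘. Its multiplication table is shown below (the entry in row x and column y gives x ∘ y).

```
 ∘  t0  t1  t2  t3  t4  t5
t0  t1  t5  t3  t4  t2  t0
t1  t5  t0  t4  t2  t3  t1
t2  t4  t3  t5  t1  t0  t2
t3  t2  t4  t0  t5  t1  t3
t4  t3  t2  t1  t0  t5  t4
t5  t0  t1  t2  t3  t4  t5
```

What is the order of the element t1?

The identity element is t5 (its row matches the header).
t1^1 = t1
t1^2 = t1 ∘ t1 = t0
t1^3 = t0 ∘ t1 = t5
The first power of t1 equal to the identity is t1^3, so ord(t1) = 3.

3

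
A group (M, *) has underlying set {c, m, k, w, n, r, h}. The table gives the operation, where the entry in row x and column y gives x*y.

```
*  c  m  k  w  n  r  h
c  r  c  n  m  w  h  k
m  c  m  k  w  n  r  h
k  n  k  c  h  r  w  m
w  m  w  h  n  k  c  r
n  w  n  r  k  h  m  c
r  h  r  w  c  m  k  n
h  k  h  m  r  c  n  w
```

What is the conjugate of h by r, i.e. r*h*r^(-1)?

The identity is m. In row r, the entry m sits in column n, so r^(-1) = n.
r*h = n
n*n = h

h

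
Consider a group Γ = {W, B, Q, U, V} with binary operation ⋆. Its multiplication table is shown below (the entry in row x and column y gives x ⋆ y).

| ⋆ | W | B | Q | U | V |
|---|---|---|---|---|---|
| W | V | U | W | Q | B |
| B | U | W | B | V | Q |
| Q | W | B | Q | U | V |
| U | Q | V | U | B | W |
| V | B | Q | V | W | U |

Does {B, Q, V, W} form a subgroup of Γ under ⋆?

B ⋆ W = U, which is not in {B, Q, V, W}.
The subset is not closed under ⋆, so it is not a subgroup.
(Structurally, Γ here is isomorphic to the cyclic group Z_5.)

No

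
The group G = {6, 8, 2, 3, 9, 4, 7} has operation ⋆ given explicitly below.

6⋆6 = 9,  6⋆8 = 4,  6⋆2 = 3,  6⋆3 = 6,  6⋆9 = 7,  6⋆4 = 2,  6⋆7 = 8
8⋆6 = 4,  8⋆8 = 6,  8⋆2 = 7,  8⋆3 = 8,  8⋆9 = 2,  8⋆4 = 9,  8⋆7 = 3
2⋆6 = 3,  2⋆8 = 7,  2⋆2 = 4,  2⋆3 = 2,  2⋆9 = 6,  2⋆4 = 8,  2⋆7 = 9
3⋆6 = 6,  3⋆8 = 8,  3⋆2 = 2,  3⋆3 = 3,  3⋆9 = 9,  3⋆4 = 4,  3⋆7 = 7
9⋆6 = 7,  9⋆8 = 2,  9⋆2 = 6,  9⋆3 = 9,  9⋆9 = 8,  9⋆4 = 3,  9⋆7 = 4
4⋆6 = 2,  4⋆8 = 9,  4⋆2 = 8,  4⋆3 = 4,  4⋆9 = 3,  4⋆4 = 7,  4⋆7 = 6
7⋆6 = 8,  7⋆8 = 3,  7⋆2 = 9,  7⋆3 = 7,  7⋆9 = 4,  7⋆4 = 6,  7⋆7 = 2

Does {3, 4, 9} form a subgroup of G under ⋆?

No

9 ⋆ 9 = 8, which is not in {3, 4, 9}.
The subset is not closed under ⋆, so it is not a subgroup.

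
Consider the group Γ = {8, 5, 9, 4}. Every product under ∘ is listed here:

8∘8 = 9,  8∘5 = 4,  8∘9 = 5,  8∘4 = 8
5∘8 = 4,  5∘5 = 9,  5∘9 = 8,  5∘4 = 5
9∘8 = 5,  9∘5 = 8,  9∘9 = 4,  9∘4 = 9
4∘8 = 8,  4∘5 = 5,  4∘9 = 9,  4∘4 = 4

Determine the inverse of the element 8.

First locate the identity: row 4 matches the header, so 4 is the identity.
Scan row 8 for 4: 8 ∘ 5 = 4. Hence 8^(-1) = 5.

5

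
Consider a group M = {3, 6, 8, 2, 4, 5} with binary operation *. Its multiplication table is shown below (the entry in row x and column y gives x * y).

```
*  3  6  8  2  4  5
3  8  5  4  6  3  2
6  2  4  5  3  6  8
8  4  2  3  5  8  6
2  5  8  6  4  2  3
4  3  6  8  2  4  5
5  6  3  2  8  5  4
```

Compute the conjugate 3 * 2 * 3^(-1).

5

The identity is 4. In row 3, the entry 4 sits in column 8, so 3^(-1) = 8.
3 * 2 = 6
6 * 8 = 5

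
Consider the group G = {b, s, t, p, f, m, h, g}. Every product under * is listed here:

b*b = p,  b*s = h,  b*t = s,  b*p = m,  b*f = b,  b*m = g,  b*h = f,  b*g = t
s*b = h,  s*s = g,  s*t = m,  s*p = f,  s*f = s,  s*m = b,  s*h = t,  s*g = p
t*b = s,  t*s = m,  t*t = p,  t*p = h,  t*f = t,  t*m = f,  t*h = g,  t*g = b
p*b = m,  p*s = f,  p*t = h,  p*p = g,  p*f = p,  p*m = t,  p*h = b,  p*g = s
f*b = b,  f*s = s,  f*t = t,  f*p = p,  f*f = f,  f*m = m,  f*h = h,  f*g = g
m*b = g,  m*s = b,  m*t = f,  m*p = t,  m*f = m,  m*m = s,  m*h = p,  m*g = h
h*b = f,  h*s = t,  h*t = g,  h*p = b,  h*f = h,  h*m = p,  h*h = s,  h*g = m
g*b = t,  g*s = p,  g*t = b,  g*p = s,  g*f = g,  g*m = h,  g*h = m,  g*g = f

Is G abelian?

Yes

Check whether the table is symmetric across its main diagonal.
Every entry (row x, col y) equals the entry (row y, col x), so G is abelian.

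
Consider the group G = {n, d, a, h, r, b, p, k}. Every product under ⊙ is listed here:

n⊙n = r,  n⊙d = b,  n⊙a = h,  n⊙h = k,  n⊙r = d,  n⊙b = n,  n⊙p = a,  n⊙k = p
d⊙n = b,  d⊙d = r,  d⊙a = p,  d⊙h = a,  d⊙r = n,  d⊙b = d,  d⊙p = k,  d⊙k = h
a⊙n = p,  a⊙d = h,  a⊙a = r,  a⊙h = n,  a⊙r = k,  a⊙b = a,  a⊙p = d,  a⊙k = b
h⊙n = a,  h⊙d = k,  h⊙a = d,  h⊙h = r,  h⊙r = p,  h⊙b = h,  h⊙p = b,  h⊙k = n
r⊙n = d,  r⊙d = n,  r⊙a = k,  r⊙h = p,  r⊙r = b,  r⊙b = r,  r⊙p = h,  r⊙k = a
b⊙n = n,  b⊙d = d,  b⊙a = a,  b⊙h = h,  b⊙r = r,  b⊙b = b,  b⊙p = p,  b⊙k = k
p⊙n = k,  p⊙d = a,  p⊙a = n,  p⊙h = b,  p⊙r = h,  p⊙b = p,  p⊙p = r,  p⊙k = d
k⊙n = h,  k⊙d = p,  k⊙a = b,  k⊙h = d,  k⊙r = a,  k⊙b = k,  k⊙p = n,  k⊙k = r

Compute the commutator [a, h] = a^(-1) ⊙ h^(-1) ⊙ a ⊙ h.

Identity is b; from the table a^(-1) = k and h^(-1) = p.
k ⊙ p = n
n ⊙ a = h
h ⊙ h = r

r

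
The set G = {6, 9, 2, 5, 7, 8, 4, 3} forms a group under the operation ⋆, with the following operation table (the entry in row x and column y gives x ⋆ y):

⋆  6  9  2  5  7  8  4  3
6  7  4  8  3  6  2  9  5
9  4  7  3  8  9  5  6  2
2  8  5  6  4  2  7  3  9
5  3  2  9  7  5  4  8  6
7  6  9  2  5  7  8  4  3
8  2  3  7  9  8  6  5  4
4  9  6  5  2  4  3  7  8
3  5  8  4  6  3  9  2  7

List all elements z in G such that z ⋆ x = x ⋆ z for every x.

{6, 7}

An element z is central iff its row equals its column in the table.
For 2: 2 ⋆ 5 = 4 ≠ 9 = 5 ⋆ 2, so 2 ∉ Z.
Checking each element this way leaves Z(G) = {6, 7}.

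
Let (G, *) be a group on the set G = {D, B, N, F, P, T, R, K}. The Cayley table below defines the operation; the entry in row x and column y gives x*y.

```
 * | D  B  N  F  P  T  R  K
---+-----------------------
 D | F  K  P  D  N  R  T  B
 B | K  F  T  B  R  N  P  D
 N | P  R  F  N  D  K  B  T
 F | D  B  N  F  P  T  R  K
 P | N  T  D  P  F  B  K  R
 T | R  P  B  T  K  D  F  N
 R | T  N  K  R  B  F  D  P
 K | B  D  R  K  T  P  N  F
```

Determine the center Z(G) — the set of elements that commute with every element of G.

An element z is central iff its row equals its column in the table.
For T: T*N = B ≠ K = N*T, so T ∉ Z.
Checking each element this way leaves Z(G) = {D, F}.
(Structurally, G here is isomorphic to the dihedral group D_4.)

{D, F}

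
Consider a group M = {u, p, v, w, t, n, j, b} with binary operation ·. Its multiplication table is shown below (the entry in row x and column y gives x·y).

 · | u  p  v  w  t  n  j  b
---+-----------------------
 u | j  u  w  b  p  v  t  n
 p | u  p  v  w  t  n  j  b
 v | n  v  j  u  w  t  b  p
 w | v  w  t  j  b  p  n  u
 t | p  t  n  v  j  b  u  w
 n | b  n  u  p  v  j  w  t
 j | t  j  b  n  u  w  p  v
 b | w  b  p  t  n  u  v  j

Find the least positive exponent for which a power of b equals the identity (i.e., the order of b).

The identity element is p (its row matches the header).
b^1 = b
b^2 = b·b = j
b^3 = j·b = v
b^4 = v·b = p
The first power of b equal to the identity is b^4, so ord(b) = 4.

4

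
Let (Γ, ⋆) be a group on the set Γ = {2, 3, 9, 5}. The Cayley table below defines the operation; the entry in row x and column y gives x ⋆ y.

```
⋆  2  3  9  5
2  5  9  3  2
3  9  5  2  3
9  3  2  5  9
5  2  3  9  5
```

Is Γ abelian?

Check whether the table is symmetric across its main diagonal.
Every entry (row x, col y) equals the entry (row y, col x), so Γ is abelian.

Yes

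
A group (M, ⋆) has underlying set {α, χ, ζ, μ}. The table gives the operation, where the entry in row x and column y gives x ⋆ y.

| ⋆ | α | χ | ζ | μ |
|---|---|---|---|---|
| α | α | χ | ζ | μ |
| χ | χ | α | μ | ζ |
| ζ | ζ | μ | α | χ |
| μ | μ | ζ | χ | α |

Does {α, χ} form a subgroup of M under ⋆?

{α, χ} contains the identity α.
Checking products: every product of two elements of {α, χ} (read from the table) lies in {α, χ}, so the set is closed.
In a finite group, a nonempty closed subset is a subgroup. So {α, χ} ≤ M.

Yes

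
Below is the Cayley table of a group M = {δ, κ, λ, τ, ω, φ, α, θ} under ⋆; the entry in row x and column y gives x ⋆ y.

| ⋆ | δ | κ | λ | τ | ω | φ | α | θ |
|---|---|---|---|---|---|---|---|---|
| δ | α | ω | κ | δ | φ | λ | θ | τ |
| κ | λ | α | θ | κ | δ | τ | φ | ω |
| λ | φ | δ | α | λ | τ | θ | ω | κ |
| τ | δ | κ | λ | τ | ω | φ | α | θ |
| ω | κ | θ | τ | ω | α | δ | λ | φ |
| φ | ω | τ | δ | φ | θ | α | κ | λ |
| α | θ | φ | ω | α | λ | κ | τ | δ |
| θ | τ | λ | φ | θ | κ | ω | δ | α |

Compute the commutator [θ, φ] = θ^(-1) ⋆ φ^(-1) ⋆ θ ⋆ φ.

α

Identity is τ; from the table θ^(-1) = δ and φ^(-1) = κ.
δ ⋆ κ = ω
ω ⋆ θ = φ
φ ⋆ φ = α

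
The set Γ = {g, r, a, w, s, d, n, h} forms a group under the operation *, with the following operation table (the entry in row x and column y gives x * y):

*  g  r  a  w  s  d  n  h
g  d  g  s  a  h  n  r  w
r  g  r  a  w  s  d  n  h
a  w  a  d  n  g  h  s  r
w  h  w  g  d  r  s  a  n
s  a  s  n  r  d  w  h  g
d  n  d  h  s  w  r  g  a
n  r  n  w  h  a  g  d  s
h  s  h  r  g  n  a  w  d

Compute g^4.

g^1 = g
g^2 = g * g = d
g^3 = d * g = n
g^4 = n * g = r

r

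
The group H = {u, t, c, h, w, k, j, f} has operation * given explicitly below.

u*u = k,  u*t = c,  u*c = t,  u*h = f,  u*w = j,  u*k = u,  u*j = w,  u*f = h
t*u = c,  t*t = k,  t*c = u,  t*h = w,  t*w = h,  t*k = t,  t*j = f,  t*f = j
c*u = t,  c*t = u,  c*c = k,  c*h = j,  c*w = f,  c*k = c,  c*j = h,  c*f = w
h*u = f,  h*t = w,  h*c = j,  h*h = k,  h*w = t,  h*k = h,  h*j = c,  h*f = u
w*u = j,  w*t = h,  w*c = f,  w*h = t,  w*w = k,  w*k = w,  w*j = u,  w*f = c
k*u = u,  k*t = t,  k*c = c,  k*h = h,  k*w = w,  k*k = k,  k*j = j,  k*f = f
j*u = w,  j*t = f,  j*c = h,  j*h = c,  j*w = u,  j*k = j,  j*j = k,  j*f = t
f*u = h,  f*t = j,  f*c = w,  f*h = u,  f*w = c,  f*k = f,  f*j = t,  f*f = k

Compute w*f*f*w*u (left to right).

u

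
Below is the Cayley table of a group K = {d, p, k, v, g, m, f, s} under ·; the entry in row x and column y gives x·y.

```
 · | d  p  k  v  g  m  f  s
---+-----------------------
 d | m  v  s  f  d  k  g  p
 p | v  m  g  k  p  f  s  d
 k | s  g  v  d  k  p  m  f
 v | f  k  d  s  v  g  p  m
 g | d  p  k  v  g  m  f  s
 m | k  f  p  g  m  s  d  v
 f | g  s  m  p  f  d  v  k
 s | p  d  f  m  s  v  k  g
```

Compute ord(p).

8

The identity element is g (its row matches the header).
p^1 = p
p^2 = p·p = m
p^3 = m·p = f
p^4 = f·p = s
p^5 = s·p = d
p^6 = d·p = v
p^7 = v·p = k
p^8 = k·p = g
The first power of p equal to the identity is p^8, so ord(p) = 8.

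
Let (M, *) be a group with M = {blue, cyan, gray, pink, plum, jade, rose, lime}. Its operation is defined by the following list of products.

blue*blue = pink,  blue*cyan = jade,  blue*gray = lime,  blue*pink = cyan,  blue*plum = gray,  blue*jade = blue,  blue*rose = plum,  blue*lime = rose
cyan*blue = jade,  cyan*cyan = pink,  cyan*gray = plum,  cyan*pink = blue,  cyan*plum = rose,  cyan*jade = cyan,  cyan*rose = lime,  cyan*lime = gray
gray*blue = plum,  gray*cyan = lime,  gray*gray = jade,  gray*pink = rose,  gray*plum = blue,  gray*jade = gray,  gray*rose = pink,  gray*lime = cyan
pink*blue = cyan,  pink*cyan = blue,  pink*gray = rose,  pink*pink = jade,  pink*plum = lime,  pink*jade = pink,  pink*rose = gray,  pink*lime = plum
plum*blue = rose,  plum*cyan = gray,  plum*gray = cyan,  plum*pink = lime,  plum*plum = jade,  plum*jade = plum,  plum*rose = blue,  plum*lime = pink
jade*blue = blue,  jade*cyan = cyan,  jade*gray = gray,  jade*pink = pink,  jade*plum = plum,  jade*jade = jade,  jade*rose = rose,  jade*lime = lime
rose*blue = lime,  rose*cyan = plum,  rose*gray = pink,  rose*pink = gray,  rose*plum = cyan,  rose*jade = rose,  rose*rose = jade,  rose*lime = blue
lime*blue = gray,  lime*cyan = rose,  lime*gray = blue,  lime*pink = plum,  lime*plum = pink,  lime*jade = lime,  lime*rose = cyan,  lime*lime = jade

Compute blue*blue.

pink

Read row blue, column blue: blue*blue = pink.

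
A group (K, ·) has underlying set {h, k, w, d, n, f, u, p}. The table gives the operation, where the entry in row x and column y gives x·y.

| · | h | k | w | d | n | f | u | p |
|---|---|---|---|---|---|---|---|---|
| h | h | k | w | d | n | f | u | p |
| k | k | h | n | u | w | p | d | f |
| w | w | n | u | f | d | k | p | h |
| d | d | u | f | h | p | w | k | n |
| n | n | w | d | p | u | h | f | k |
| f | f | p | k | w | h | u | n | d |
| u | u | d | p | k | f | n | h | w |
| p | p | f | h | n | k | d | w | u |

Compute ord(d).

The identity element is h (its row matches the header).
d^1 = d
d^2 = d·d = h
The first power of d equal to the identity is d^2, so ord(d) = 2.
(Structurally, K here is isomorphic to Z_2 x Z_4.)

2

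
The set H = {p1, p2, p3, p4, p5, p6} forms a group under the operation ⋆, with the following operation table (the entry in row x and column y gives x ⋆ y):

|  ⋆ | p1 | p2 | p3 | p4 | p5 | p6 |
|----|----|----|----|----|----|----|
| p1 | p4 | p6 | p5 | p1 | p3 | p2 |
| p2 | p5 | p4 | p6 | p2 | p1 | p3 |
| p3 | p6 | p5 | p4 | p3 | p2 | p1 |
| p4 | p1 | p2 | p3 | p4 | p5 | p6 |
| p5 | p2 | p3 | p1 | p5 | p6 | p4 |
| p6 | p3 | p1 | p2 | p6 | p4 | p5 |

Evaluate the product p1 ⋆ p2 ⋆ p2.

p1 ⋆ p2 = p6
p6 ⋆ p2 = p1
(Structurally, H here is isomorphic to the symmetric group S_3.)

p1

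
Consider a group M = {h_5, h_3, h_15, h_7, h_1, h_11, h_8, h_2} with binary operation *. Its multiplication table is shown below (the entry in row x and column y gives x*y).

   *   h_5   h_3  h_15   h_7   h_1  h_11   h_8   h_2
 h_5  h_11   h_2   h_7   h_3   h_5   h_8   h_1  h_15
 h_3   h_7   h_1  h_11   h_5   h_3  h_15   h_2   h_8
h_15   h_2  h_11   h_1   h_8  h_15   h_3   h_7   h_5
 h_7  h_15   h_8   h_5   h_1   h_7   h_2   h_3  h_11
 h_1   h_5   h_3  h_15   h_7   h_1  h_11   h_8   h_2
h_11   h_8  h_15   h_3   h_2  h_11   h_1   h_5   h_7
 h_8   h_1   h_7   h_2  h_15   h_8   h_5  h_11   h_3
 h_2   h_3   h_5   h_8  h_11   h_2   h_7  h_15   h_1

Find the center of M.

An element z is central iff its row equals its column in the table.
For h_7: h_7*h_8 = h_3 ≠ h_15 = h_8*h_7, so h_7 ∉ Z.
Checking each element this way leaves Z(M) = {h_1, h_11}.
(Structurally, M here is isomorphic to the dihedral group D_4.)

{h_1, h_11}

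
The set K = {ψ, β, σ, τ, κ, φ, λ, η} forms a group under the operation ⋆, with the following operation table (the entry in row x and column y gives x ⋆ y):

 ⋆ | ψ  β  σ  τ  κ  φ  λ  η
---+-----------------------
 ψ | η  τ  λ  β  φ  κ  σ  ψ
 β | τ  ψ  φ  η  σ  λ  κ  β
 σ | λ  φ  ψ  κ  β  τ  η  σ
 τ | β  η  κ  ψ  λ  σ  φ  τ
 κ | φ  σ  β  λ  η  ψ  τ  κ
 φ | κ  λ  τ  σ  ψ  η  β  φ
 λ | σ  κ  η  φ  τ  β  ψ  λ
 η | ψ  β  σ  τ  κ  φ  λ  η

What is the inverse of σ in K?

First locate the identity: row η matches the header, so η is the identity.
Scan row σ for η: σ ⋆ λ = η. Hence σ^(-1) = λ.

λ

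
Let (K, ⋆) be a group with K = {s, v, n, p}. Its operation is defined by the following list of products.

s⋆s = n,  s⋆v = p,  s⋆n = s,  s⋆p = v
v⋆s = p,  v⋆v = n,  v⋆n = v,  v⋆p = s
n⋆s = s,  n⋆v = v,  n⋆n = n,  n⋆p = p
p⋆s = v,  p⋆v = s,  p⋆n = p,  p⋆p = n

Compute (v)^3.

v

v^1 = v
v^2 = v ⋆ v = n
v^3 = n ⋆ v = v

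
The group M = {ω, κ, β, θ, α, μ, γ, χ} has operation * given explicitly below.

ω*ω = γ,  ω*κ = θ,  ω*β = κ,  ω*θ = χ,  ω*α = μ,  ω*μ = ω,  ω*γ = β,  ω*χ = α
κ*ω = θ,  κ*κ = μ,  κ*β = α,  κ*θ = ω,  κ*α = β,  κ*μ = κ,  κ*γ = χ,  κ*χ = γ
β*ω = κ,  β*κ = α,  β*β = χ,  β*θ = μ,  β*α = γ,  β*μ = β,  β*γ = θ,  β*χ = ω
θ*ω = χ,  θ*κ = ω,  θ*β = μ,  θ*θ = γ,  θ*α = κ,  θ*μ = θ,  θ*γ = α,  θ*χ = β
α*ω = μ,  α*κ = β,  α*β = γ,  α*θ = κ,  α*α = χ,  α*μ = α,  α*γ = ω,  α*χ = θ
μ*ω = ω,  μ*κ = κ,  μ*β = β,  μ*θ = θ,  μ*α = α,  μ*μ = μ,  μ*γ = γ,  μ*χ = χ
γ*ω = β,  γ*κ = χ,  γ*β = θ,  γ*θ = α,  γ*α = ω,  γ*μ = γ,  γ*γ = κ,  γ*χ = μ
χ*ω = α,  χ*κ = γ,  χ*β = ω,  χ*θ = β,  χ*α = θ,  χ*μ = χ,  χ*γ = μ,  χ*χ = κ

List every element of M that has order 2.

Identity is μ. Compute the order of each non-identity element by repeated multiplication:
  ω: ω → γ → β → κ → θ → χ → α → μ  (order 8)
  κ: κ → μ  (order 2)
  β: β → χ → ω → κ → α → γ → θ → μ  (order 8)
  θ: θ → γ → α → κ → ω → χ → β → μ  (order 8)
  α: α → χ → θ → κ → β → γ → ω → μ  (order 8)
  γ: γ → κ → χ → μ  (order 4)
  χ: χ → κ → γ → μ  (order 4)
Elements of order 2: {κ}.

{κ}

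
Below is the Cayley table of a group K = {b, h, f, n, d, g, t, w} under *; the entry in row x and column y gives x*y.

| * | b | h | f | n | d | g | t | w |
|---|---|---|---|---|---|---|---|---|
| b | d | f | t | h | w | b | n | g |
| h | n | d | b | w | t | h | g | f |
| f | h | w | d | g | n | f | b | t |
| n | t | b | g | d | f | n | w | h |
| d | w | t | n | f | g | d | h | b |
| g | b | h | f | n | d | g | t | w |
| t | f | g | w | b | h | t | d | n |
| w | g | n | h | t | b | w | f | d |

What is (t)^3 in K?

h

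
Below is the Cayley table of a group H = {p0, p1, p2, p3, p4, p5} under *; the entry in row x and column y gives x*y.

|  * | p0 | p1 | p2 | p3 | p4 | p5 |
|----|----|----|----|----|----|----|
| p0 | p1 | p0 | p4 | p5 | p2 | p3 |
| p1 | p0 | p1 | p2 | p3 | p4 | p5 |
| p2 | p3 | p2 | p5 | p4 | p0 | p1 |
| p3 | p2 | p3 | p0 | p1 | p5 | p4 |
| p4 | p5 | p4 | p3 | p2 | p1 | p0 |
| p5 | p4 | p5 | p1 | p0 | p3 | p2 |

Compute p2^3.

p1

p2^1 = p2
p2^2 = p2*p2 = p5
p2^3 = p5*p2 = p1
(Structurally, H here is isomorphic to the symmetric group S_3.)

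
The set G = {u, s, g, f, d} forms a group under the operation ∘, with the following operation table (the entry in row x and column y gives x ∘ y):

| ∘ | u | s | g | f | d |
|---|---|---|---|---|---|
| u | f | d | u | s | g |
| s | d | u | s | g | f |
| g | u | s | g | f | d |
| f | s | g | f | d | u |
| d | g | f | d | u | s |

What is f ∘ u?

s

Read row f, column u: f ∘ u = s.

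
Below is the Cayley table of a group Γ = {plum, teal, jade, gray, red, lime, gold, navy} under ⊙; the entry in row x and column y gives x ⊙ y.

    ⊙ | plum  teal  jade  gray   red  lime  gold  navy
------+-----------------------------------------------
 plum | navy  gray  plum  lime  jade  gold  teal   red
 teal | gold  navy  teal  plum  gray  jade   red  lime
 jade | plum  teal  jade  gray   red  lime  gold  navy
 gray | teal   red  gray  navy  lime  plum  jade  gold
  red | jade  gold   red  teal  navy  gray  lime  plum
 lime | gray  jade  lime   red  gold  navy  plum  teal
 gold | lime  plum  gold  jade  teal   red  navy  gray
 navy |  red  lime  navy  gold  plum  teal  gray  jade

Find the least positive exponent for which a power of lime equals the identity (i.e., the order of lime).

The identity element is jade (its row matches the header).
lime^1 = lime
lime^2 = lime ⊙ lime = navy
lime^3 = navy ⊙ lime = teal
lime^4 = teal ⊙ lime = jade
The first power of lime equal to the identity is lime^4, so ord(lime) = 4.

4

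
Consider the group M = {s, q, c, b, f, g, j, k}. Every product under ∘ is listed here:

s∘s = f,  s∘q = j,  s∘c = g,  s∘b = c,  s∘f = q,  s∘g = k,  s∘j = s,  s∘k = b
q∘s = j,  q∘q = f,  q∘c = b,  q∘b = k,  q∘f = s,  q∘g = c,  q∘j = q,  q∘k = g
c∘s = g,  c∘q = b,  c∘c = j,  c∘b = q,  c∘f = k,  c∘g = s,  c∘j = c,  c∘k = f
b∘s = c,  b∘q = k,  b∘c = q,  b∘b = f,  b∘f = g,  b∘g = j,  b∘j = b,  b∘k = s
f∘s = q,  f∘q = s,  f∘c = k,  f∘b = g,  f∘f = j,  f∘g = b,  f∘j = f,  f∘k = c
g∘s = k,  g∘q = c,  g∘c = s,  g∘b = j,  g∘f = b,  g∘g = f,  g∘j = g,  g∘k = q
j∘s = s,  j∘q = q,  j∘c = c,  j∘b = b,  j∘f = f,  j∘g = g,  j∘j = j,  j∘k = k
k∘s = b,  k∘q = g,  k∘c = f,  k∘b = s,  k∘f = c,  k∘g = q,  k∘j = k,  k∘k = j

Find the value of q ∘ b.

k

Read row q, column b: q ∘ b = k.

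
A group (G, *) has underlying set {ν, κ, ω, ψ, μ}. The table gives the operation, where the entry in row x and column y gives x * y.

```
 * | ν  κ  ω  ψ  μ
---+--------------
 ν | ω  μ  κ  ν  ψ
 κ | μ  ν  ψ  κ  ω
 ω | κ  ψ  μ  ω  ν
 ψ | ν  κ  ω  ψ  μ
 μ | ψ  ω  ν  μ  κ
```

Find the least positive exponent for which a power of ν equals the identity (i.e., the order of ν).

The identity element is ψ (its row matches the header).
ν^1 = ν
ν^2 = ν * ν = ω
ν^3 = ω * ν = κ
ν^4 = κ * ν = μ
ν^5 = μ * ν = ψ
The first power of ν equal to the identity is ν^5, so ord(ν) = 5.
(Structurally, G here is isomorphic to the cyclic group Z_5.)

5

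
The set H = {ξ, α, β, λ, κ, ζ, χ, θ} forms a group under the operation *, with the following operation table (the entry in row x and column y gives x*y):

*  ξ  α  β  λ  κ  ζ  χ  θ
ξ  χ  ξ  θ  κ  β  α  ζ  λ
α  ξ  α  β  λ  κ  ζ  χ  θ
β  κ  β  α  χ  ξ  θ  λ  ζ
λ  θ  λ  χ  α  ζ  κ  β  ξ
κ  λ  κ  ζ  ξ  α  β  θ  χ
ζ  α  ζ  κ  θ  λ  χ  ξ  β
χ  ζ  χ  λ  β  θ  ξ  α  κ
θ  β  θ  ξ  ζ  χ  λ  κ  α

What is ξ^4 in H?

ξ^1 = ξ
ξ^2 = ξ*ξ = χ
ξ^3 = χ*ξ = ζ
ξ^4 = ζ*ξ = α

α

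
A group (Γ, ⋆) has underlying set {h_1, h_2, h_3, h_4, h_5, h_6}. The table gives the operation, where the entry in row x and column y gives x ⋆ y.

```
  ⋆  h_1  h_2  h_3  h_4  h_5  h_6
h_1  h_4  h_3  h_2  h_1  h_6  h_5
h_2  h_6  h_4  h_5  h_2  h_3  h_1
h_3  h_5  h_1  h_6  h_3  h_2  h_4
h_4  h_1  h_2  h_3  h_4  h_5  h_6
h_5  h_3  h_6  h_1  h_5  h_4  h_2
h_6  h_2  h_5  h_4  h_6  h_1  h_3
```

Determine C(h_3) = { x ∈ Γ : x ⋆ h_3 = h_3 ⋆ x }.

{h_3, h_4, h_6}

Compare row h_3 with column h_3 entry by entry.
h_6 ⋆ h_3 = h_4 = h_3 ⋆ h_6, so h_6 commutes with h_3.
h_5 ⋆ h_3 = h_1 but h_3 ⋆ h_5 = h_2, so h_5 does not.
Collecting the elements that commute with h_3: C(h_3) = {h_3, h_4, h_6}.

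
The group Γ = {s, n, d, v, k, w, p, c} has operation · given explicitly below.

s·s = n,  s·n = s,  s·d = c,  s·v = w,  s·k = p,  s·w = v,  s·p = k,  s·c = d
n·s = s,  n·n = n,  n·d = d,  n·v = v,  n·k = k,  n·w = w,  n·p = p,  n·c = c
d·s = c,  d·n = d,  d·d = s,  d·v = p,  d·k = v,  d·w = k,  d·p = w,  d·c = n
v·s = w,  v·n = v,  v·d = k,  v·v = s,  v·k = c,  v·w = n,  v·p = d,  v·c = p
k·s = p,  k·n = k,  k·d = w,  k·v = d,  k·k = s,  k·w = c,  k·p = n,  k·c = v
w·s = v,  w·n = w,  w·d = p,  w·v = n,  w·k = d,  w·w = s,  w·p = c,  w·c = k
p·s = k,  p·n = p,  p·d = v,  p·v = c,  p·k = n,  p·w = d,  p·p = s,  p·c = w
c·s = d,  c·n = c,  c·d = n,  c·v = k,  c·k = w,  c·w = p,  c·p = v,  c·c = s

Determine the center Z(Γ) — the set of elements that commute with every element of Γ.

{n, s}

An element z is central iff its row equals its column in the table.
For d: d·w = k ≠ p = w·d, so d ∉ Z.
Checking each element this way leaves Z(Γ) = {n, s}.
(Structurally, Γ here is isomorphic to the quaternion group Q_8.)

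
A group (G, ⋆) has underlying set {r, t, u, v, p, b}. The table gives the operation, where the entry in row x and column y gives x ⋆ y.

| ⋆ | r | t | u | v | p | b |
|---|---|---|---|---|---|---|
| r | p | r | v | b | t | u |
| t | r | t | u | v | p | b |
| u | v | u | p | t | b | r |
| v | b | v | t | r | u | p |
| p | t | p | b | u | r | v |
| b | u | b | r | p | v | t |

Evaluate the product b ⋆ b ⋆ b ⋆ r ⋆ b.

r

b ⋆ b = t
t ⋆ b = b
b ⋆ r = u
u ⋆ b = r
(Structurally, G here is isomorphic to the cyclic group Z_6.)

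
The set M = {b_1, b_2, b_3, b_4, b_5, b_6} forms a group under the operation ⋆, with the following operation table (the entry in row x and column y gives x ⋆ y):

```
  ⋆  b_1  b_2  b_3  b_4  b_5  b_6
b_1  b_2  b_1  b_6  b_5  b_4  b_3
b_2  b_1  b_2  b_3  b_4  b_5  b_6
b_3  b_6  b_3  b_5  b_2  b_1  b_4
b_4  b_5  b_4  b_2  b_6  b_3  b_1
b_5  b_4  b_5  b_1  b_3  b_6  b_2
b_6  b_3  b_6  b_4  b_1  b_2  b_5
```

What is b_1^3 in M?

b_1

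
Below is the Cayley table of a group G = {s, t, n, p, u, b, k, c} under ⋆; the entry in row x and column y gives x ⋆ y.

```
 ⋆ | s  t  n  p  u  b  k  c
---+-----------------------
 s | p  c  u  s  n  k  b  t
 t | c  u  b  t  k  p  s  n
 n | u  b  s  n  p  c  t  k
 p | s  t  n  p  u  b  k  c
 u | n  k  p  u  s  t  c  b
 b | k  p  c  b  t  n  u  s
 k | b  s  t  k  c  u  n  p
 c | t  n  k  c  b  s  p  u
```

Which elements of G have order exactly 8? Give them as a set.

{b, c, k, t}

Identity is p. Compute the order of each non-identity element by repeated multiplication:
  s: s → p  (order 2)
  t: t → u → k → s → c → n → b → p  (order 8)
  n: n → s → u → p  (order 4)
  u: u → s → n → p  (order 4)
  b: b → n → c → s → k → u → t → p  (order 8)
  k: k → n → t → s → b → u → c → p  (order 8)
  c: c → u → b → s → t → n → k → p  (order 8)
Elements of order 8: {b, c, k, t}.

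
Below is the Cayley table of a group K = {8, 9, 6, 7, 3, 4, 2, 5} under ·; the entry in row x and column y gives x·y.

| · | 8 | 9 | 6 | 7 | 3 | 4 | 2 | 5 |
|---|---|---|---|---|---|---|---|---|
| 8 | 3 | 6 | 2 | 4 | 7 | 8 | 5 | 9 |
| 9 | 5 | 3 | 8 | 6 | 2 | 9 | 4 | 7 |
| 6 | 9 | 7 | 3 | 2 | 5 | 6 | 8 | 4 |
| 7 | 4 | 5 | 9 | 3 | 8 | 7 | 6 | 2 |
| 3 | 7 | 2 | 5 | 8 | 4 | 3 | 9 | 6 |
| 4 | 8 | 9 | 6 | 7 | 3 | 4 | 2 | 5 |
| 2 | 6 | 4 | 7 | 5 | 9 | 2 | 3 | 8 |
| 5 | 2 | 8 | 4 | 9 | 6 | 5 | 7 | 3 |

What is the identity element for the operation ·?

The identity e satisfies e·x = x for all x, so its row in the table reproduces the column headers.
Row 4 reads: 8, 9, 6, 7, 3, 4, 2, 5 — exactly the header order. So 4 is the identity.
(Structurally, K here is isomorphic to the quaternion group Q_8.)

4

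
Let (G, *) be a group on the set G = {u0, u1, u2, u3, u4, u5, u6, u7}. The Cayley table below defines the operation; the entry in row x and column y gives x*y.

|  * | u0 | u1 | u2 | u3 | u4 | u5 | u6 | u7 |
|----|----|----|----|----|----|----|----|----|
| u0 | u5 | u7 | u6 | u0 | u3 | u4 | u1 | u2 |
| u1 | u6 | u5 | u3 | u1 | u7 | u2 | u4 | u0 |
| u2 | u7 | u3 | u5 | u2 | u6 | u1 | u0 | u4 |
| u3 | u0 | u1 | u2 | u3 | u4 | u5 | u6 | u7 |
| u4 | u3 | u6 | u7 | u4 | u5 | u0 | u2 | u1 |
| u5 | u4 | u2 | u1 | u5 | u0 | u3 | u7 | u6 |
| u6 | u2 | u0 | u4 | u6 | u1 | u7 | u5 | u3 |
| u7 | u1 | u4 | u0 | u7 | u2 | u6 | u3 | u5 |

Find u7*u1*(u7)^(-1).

The identity is u3. In row u7, the entry u3 sits in column u6, so u7^(-1) = u6.
u7*u1 = u4
u4*u6 = u2

u2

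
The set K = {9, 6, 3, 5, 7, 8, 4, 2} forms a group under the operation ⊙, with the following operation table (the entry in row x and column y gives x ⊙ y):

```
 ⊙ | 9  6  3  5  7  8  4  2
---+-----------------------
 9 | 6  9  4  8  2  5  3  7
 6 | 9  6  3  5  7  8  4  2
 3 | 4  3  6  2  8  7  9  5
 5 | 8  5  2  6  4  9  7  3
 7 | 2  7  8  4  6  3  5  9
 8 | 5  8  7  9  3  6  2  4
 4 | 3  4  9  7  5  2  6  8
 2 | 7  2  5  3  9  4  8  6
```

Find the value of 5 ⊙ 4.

Read row 5, column 4: 5 ⊙ 4 = 7.

7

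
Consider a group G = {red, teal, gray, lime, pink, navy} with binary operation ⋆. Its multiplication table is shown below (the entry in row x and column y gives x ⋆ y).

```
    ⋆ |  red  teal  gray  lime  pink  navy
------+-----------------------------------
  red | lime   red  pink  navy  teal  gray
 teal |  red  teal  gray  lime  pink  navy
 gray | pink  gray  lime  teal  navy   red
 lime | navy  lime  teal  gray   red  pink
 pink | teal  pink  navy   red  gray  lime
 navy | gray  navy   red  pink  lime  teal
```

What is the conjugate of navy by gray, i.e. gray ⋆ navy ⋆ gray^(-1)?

The identity is teal. In row gray, the entry teal sits in column lime, so gray^(-1) = lime.
gray ⋆ navy = red
red ⋆ lime = navy

navy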